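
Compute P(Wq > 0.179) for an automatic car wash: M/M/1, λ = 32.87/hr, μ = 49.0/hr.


ρ = 32.87/49.0 = 0.6708
P(Wq > t) = ρ·e^{−(μ−λ)t} = 0.6708·e^{−2.8873}
= 0.6708·0.055728 = 0.037383

Final: 0.037383


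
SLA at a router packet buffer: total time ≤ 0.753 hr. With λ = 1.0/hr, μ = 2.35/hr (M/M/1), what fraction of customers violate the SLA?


W ~ Exponential(μ−λ) for M/M/1.
μ − λ = 2.35 − 1.0 = 1.3500
P(W > t) = e^{−(μ−λ)t} = e^{−1.0166} = 0.361841

Final: 0.361841


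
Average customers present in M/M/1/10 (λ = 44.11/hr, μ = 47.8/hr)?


ρ = 44.11/47.8 = 0.9228
L = ρ[1 − (K+1)ρ^K + Kρ^(K+1)] / [(1−ρ)(1−ρ^(K+1))]
Numerator: 0.9228·(1 − 11·0.447808 + 10·0.413238) = 0.190559
Denominator: (0.07720)·(0.586762) = 0.045296
L = 0.190559/0.045296 = 4.2070

Final: 4.2070


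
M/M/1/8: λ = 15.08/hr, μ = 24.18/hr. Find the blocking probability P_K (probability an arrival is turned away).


ρ = λ/μ = 15.08/24.18 = 0.6237
P_K = (1−ρ)ρ^K/(1−ρ^(K+1)) = (0.3763·0.022885)/(1 − 0.014273)
= 0.008613/0.985727 = 0.008738

Final: 0.008738


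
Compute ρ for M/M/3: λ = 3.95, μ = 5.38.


ρ = λ/(cμ) = 3.95/(3·5.38) = 3.95/16.14 = 0.2447

Final: 0.2447


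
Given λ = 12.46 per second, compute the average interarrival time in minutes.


Mean interarrival time = 1/λ = 1/12.46 second = 0.08026 second
In minutes: 0.08026 × 0.0166667 = 0.001338 min

Final: 0.001338 min


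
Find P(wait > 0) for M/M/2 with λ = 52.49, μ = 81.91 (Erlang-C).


a = λ/μ = 0.6408; ρ = a/2 = 0.3204
P₀ = 0.514678 (from M/M/c formula)
C(c,a) = [a^c/(c!(1−ρ))]·P₀ = [0.41066/(2·0.6796)]·0.514678
= 0.30214·0.514678 = 0.155503

Final: 0.155503


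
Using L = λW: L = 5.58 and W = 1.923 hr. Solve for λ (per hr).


λ = L/W = 5.58/1.923 = 2.9017 /hr

Final: 2.9017 /hr


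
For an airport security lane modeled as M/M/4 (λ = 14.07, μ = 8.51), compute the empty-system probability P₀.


a = λ/μ = 14.07/8.51 = 1.6533; ρ = a/c = 0.4133
Σ_{k=0}^{3} a^k/k! (terms k=0..3) = 1.00000 + 1.65335 + 1.36678 + 0.75326 = 4.77339
Tail: a^4/(4!(1−ρ)) = 7.47237/(24·0.5867) = 0.53071
P₀ = 1/(4.77339 + 0.53071) = 1/5.30410 = 0.188533

Final: 0.188533


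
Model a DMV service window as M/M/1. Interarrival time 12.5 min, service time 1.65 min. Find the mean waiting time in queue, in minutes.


λ = 60/12.5 = 4.8000 /hr
μ = 60/1.65 = 36.3636 /hr
ρ = λ/μ = 4.8000/36.3636 = 0.1320
Wq = ρ/(μ−λ) = 0.1320/(36.3636−4.8000) = 0.004182 hr
In minutes: 0.004182·60 = 0.2509 min

Final: 0.2509 min


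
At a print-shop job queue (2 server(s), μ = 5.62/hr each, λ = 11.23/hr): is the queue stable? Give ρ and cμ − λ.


Total capacity cμ = 2·5.62 = 11.24/hr
ρ = λ/(cμ) = 11.23/11.24 = 0.9991
Stable ⇔ ρ < 1: YES
Spare capacity = cμ − λ = 11.24 − 11.23 = 0.01/hr

Final: ρ = 0.9991; stable; margin = 0.01/hr


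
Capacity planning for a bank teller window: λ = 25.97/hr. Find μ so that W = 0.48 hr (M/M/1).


W = 1/(μ−λ) ⇒ μ − λ = 1/W = 1/0.48 = 2.0833
μ = λ + 1/W = 25.97 + 2.0833 = 28.0533 per hr

Final: 28.0533 /hr


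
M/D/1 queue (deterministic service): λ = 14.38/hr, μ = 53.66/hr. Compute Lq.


ρ = 14.38/53.66 = 0.2680
M/D/1: Lq = ρ²/(2(1−ρ)) = 0.07182/(2·0.7320) = 0.04905

Final: 0.04905


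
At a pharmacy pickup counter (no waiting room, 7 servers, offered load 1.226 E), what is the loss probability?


B(c,a) = (a^c/c!) / Σ_{k=0}^{c} a^k/k!
a^7/7! = 0.0008260
Σ terms (k=0..7): 1.00000 + 1.22600 + 0.75154 + 0.30713 + 0.09413 + 0.02308 + 0.004716 + 0.0008260 = 3.407426
B = 0.0008260/3.407426 = 0.0002424

Final: 0.0002424


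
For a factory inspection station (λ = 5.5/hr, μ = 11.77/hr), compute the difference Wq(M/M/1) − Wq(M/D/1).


ρ = 5.5/11.77 = 0.4673
Wq(M/M/1) = ρ/(μ−λ) = 0.4673/6.27 = 0.07453 hr
Wq(M/D/1) = ρ/(2(μ−λ)) = 0.03726 hr
Savings = 0.07453 − 0.03726 = 0.03726 hr

Final: 0.03726 hr


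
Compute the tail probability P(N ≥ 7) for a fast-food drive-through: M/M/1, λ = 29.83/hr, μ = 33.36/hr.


ρ = 29.83/33.36 = 0.8942
P(N ≥ n) = ρ^n = 0.8942^7 = 0.457078

Final: 0.457078


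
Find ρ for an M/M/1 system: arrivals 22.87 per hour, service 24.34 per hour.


ρ = λ/μ = 22.87/24.34 = 0.9396

Final: 0.9396


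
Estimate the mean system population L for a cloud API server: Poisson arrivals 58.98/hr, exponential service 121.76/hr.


ρ = λ/μ = 58.98/121.76 = 0.4844
L = ρ/(1−ρ) = 0.4844/(1 − 0.4844) = 0.4844/0.5156 = 0.9395

Final: 0.9395


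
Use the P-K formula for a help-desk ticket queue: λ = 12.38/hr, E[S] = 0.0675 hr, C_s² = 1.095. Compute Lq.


ρ = λ·E[S] = 12.38·0.0675 = 0.8357
Lq = ρ²(1+C_s²)/(2(1−ρ)) = 0.6983·(1+1.095)/(2·0.1643)
= 0.6983·2.0950/0.3287 = 4.45075

Final: 4.45075


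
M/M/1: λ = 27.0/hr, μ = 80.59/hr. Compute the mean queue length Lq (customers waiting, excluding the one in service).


ρ = 27.0/80.59 = 0.3350
Lq = ρ²/(1−ρ) = 0.1122/0.6650 = 0.1688

Final: 0.1688


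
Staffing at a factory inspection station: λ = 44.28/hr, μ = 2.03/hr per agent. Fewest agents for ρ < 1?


Stability requires cμ > λ ⇔ c > λ/μ.
λ/μ = 44.28/2.03 = 21.8128
Minimum integer c = ⌊21.8128⌋ + 1 = 22
Check: 22·2.03 = 44.66 > 44.28, while 21·2.03 = 42.63 ≤ 44.28

Final: 22 servers


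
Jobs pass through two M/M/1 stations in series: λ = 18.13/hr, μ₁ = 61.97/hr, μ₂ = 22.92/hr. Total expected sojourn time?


Each node sees arrival rate λ = 18.13/hr (tandem ⇒ throughput preserved).
W₁ = 1/(μ₁−λ) = 1/(61.97−18.13) = 0.02281 hr
W₂ = 1/(μ₂−λ) = 1/(22.92−18.13) = 0.20877 hr
W_total = W₁ + W₂ = 0.02281 + 0.20877 = 0.23158 hr

Final: 0.23158 hr


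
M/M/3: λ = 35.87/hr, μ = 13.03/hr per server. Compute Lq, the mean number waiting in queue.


a = λ/μ = 2.7529; ρ = a/3 = 0.9176
P₀ = 0.020100
Lq = P₀·a^c·ρ / (c!·(1−ρ)²) = 0.020100·20.86224·0.9176/(6·0.006785)
= 9.45106

Final: 9.45106


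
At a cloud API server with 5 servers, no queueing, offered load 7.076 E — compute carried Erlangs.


B(5,7.076) = 0.429177 (Erlang-B)
Carried load = a(1 − B) = 7.076·(1 − 0.429177) = 7.076·0.570823 = 4.0391 E

Final: 4.0391 Erlangs


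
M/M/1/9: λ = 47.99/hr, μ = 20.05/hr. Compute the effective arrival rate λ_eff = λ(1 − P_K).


ρ = 2.3935; P_K = (1−ρ)ρ^9/(1−ρ^10) = 0.582299
λ_eff = λ(1 − P_K) = 47.99·(1 − 0.582299) = 47.99·0.417701 = 20.0455 /hr

Final: 20.0455 /hr


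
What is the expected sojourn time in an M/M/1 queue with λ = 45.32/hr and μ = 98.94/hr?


W = 1/(μ−λ) = 1/(98.94 − 45.32) = 1/53.62 = 0.01865 hr

Final: 0.01865 hr


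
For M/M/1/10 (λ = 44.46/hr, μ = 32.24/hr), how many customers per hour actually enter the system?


ρ = 1.3790; P_K = (1−ρ)ρ^10/(1−ρ^11) = 0.283107
λ_eff = λ(1 − P_K) = 44.46·(1 − 0.283107) = 44.46·0.716893 = 31.8731 /hr

Final: 31.8731 /hr


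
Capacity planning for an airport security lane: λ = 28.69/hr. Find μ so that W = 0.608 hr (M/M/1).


W = 1/(μ−λ) ⇒ μ − λ = 1/W = 1/0.608 = 1.6447
μ = λ + 1/W = 28.69 + 1.6447 = 30.3347 per hr

Final: 30.3347 /hr


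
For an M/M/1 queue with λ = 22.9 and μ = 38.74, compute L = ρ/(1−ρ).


ρ = λ/μ = 22.9/38.74 = 0.5911
L = ρ/(1−ρ) = 0.5911/(1 − 0.5911) = 0.5911/0.4089 = 1.4457

Final: 1.4457


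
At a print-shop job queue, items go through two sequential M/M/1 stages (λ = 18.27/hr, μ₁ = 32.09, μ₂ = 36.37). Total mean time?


Each node sees arrival rate λ = 18.27/hr (tandem ⇒ throughput preserved).
W₁ = 1/(μ₁−λ) = 1/(32.09−18.27) = 0.07236 hr
W₂ = 1/(μ₂−λ) = 1/(36.37−18.27) = 0.05525 hr
W_total = W₁ + W₂ = 0.07236 + 0.05525 = 0.12761 hr

Final: 0.12761 hr


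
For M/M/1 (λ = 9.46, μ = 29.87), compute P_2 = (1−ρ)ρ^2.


ρ = 9.46/29.87 = 0.3167
P_n = (1−ρ)·ρ^n = (1 − 0.3167)·0.3167^2 = 0.6833·0.100303 = 0.068536

Final: 0.068536


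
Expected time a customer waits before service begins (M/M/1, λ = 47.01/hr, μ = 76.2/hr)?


ρ = 47.01/76.2 = 0.6169
Wq = ρ/(μ−λ) = 0.6169/(76.2 − 47.01) = 0.6169/29.19 = 0.02113 hr

Final: 0.02113 hr


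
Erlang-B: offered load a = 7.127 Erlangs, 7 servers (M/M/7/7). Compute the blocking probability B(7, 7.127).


B(c,a) = (a^c/c!) / Σ_{k=0}^{c} a^k/k!
a^7/7! = 185.317646
Σ terms (k=0..7): 1.00000 + 7.12700 + 25.39706 + 60.33496 + 107.50181 + 153.23309 + 182.01537 + 185.31765 = 721.926938
B = 185.317646/721.926938 = 0.256699

Final: 0.256699


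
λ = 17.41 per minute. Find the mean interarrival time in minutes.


Mean interarrival time = 1/λ = 1/17.41 minute = 0.05744 minute
In minutes: 0.05744 × 1 = 0.05744 min

Final: 0.05744 min


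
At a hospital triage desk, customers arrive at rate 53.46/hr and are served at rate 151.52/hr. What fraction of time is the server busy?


ρ = λ/μ = 53.46/151.52 = 0.3528

Final: 0.3528


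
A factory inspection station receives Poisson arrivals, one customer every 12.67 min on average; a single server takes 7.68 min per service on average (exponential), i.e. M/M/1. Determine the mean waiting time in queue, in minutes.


λ = 60/12.67 = 4.7356 /hr
μ = 60/7.68 = 7.8125 /hr
ρ = λ/μ = 4.7356/7.8125 = 0.6062
Wq = ρ/(μ−λ) = 0.6062/(7.8125−4.7356) = 0.19700 hr
In minutes: 0.19700·60 = 11.820 min

Final: 11.820 min


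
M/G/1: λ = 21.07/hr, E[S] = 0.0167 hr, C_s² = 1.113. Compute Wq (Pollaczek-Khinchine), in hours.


ρ = λ·E[S] = 21.07·0.0167 = 0.3519
E[S²] = E[S]²(1+C_s²) = 0.0167²·(1+1.113) = 0.0005893
Wq = λ·E[S²]/(2(1−ρ)) = 21.07·0.0005893/(2·0.6481) = 0.009579 hr

Final: 0.009579 hr


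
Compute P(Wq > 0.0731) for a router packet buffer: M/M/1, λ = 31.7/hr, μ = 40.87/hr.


ρ = 31.7/40.87 = 0.7756
P(Wq > t) = ρ·e^{−(μ−λ)t} = 0.7756·e^{−0.6703}
= 0.7756·0.511541 = 0.396767

Final: 0.396767


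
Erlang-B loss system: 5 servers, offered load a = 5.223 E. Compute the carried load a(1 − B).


B(5,5.223) = 0.302693 (Erlang-B)
Carried load = a(1 − B) = 5.223·(1 − 0.302693) = 5.223·0.697307 = 3.6420 E

Final: 3.6420 Erlangs


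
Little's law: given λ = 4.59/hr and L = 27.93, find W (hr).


W = L/λ = 27.93/4.59 = 6.0850 hr

Final: 6.0850 hr


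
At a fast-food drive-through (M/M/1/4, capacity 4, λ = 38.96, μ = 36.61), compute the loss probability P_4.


ρ = λ/μ = 38.96/36.61 = 1.0642
P_K = (1−ρ)ρ^K/(1−ρ^(K+1)) = (-0.06419·1.282558)/(1 − 1.364885)
= -0.082328/-0.364885 = 0.225626

Final: 0.225626


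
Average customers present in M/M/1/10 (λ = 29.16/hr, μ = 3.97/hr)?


ρ = 29.16/3.97 = 7.3451
L = ρ[1 − (K+1)ρ^K + Kρ^(K+1)] / [(1−ρ)(1−ρ^(K+1))]
Numerator: 7.3451·(1 − 11·457056751.752200 + 10·3357122136.295756) = 209655237098.480316
Denominator: (-6.3451)·(-3357122135.295756) = 21301235916.398010
L = 209655237098.480316/21301235916.398010 = 9.8424

Final: 9.8424


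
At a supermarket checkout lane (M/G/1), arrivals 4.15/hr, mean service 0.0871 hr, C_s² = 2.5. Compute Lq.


ρ = λ·E[S] = 4.15·0.0871 = 0.3615
Lq = ρ²(1+C_s²)/(2(1−ρ)) = 0.1307·(1+2.5)/(2·0.6385)
= 0.1307·3.5000/1.2771 = 0.35808

Final: 0.35808


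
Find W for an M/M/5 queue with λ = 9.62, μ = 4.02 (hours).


a = 2.3930; ρ = 0.4786; P₀ = 0.089597
Lq = P₀·a^c·ρ/(c!(1−ρ)²) = 0.10316
Wq = Lq/λ = 0.10316/9.62 = 0.01072 hr
W = Wq + 1/μ = 0.01072 + 0.24876 = 0.25948 hr

Final: 0.25948 hr


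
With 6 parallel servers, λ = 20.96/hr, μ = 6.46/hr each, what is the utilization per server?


ρ = λ/(cμ) = 20.96/(6·6.46) = 20.96/38.76 = 0.5408

Final: 0.5408


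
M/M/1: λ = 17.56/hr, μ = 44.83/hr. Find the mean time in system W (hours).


W = 1/(μ−λ) = 1/(44.83 − 17.56) = 1/27.27 = 0.03667 hr

Final: 0.03667 hr


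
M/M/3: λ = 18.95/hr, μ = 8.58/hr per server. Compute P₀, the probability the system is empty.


a = λ/μ = 18.95/8.58 = 2.2086; ρ = a/c = 0.7362
Σ_{k=0}^{2} a^k/k! (terms k=0..2) = 1.00000 + 2.20862 + 2.43901 = 5.64764
Tail: a^3/(3!(1−ρ)) = 10.77372/(6·0.2638) = 6.80696
P₀ = 1/(5.64764 + 6.80696) = 1/12.45460 = 0.080292

Final: 0.080292


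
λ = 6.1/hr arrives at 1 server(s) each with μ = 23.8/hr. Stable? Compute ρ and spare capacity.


Total capacity cμ = 1·23.8 = 23.80/hr
ρ = λ/(cμ) = 6.1/23.80 = 0.2563
Stable ⇔ ρ < 1: YES
Spare capacity = cμ − λ = 23.80 − 6.1 = 17.70/hr

Final: ρ = 0.2563; stable; margin = 17.70/hr


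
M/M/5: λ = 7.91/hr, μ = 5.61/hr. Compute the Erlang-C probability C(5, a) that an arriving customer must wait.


a = λ/μ = 1.4100; ρ = a/5 = 0.2820
P₀ = 0.243870 (from M/M/c formula)
C(c,a) = [a^c/(c!(1−ρ))]·P₀ = [5.57273/(120·0.7180)]·0.243870
= 0.06468·0.243870 = 0.015773

Final: 0.015773


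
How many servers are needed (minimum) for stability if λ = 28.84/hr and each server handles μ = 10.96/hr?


Stability requires cμ > λ ⇔ c > λ/μ.
λ/μ = 28.84/10.96 = 2.6314
Minimum integer c = ⌊2.6314⌋ + 1 = 3
Check: 3·10.96 = 32.88 > 28.84, while 2·10.96 = 21.92 ≤ 28.84

Final: 3 servers


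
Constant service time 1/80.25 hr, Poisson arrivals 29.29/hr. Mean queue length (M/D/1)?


ρ = 29.29/80.25 = 0.3650
M/D/1: Lq = ρ²/(2(1−ρ)) = 0.1332/(2·0.6350) = 0.10489

Final: 0.10489


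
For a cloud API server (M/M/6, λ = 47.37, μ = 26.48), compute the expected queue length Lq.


a = λ/μ = 1.7889; ρ = a/6 = 0.2981
P₀ = 0.167019
Lq = P₀·a^c·ρ / (c!·(1−ρ)²) = 0.167019·32.77272·0.2981/(720·0.49259)
= 0.004601

Final: 0.004601


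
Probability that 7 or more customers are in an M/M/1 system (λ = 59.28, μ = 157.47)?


ρ = 59.28/157.47 = 0.3765
P(N ≥ n) = ρ^n = 0.3765^7 = 0.001071

Final: 0.001071


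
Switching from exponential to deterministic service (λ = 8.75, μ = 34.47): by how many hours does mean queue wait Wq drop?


ρ = 8.75/34.47 = 0.2538
Wq(M/M/1) = ρ/(μ−λ) = 0.2538/25.72 = 0.009870 hr
Wq(M/D/1) = ρ/(2(μ−λ)) = 0.004935 hr
Savings = 0.009870 − 0.004935 = 0.004935 hr

Final: 0.004935 hr


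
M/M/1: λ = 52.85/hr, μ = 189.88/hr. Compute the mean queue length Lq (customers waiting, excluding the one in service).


ρ = 52.85/189.88 = 0.2783
Lq = ρ²/(1−ρ) = 0.07747/0.7217 = 0.1073

Final: 0.1073


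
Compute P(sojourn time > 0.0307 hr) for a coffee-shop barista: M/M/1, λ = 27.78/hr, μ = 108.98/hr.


W ~ Exponential(μ−λ) for M/M/1.
μ − λ = 108.98 − 27.78 = 81.2000
P(W > t) = e^{−(μ−λ)t} = e^{−2.4928} = 0.082675

Final: 0.082675


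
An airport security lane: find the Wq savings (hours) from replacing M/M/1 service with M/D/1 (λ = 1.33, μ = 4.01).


ρ = 1.33/4.01 = 0.3317
Wq(M/M/1) = ρ/(μ−λ) = 0.3317/2.68 = 0.12376 hr
Wq(M/D/1) = ρ/(2(μ−λ)) = 0.06188 hr
Savings = 0.12376 − 0.06188 = 0.06188 hr

Final: 0.06188 hr


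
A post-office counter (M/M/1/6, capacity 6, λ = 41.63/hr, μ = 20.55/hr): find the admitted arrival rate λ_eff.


ρ = 2.0258; P_K = (1−ρ)ρ^6/(1−ρ^7) = 0.510008
λ_eff = λ(1 − P_K) = 41.63·(1 − 0.510008) = 41.63·0.489992 = 20.3984 /hr

Final: 20.3984 /hr


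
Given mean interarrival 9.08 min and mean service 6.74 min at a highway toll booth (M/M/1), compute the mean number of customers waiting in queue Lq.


λ = 60/9.08 = 6.6079 /hr
μ = 60/6.74 = 8.9021 /hr
ρ = λ/μ = 6.6079/8.9021 = 0.7423
Lq = ρ²/(1−ρ) = 0.5510/0.2577 = 2.1381

Final: 2.1381


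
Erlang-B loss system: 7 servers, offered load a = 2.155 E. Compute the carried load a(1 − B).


B(7,2.155) = 0.004972 (Erlang-B)
Carried load = a(1 − B) = 2.155·(1 − 0.004972) = 2.155·0.995028 = 2.1443 E

Final: 2.1443 Erlangs


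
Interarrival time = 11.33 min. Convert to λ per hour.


λ = 1/(interarrival time) in consistent units.
1 hour = 60 min, so λ = 60/11.33 = 5.2957 per hour

Final: 5.2957 /hr


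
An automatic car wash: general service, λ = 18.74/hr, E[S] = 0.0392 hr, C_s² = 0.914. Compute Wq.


ρ = λ·E[S] = 18.74·0.0392 = 0.7346
E[S²] = E[S]²(1+C_s²) = 0.0392²·(1+0.914) = 0.002941
Wq = λ·E[S²]/(2(1−ρ)) = 18.74·0.002941/(2·0.2654) = 0.10384 hr

Final: 0.10384 hr


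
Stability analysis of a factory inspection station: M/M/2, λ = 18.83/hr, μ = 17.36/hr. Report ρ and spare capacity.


Total capacity cμ = 2·17.36 = 34.72/hr
ρ = λ/(cμ) = 18.83/34.72 = 0.5423
Stable ⇔ ρ < 1: YES
Spare capacity = cμ − λ = 34.72 − 18.83 = 15.89/hr

Final: ρ = 0.5423; stable; margin = 15.89/hr


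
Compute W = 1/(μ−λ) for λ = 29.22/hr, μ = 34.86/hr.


W = 1/(μ−λ) = 1/(34.86 − 29.22) = 1/5.64 = 0.1773 hr

Final: 0.1773 hr


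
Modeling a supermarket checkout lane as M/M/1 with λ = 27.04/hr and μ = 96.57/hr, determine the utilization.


ρ = λ/μ = 27.04/96.57 = 0.2800

Final: 0.2800


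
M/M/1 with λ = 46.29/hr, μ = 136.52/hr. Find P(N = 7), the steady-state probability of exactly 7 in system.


ρ = 46.29/136.52 = 0.3391
P_n = (1−ρ)·ρ^n = (1 − 0.3391)·0.3391^7 = 0.6609·0.0005153 = 0.0003406

Final: 0.0003406


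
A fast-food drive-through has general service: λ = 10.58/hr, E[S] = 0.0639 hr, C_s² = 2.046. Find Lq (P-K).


ρ = λ·E[S] = 10.58·0.0639 = 0.6761
Lq = ρ²(1+C_s²)/(2(1−ρ)) = 0.4571·(1+2.046)/(2·0.3239)
= 0.4571·3.0460/0.6479 = 2.14887

Final: 2.14887


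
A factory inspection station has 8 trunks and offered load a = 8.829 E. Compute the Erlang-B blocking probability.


B(c,a) = (a^c/c!) / Σ_{k=0}^{c} a^k/k!
a^8/8! = 915.738790
Σ terms (k=0..8): 1.00000 + 8.82900 + 38.97562 + 114.70525 + 253.18317 + 447.07083 + 657.86473 + 829.75539 + 915.73879 = 3267.122781
B = 915.738790/3267.122781 = 0.280289

Final: 0.280289


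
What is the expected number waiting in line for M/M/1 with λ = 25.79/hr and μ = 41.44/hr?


ρ = 25.79/41.44 = 0.6223
Lq = ρ²/(1−ρ) = 0.3873/0.3777 = 1.0256

Final: 1.0256


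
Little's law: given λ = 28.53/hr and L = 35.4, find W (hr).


W = L/λ = 35.4/28.53 = 1.2408 hr

Final: 1.2408 hr


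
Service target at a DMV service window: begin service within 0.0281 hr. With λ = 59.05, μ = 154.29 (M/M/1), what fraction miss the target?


ρ = 59.05/154.29 = 0.3827
P(Wq > t) = ρ·e^{−(μ−λ)t} = 0.3827·e^{−2.6762}
= 0.3827·0.068821 = 0.026339

Final: 0.026339


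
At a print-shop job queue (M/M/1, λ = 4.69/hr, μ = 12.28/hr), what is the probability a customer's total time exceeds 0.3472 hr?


W ~ Exponential(μ−λ) for M/M/1.
μ − λ = 12.28 − 4.69 = 7.5900
P(W > t) = e^{−(μ−λ)t} = e^{−2.6352} = 0.071701

Final: 0.071701


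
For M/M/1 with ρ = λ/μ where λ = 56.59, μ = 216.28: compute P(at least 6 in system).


ρ = 56.59/216.28 = 0.2617
P(N ≥ n) = ρ^n = 0.2617^6 = 0.0003209

Final: 0.0003209


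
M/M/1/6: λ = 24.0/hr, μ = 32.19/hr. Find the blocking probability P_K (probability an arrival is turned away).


ρ = λ/μ = 24.0/32.19 = 0.7456
P_K = (1−ρ)ρ^K/(1−ρ^(K+1)) = (0.2544·0.171768)/(1 − 0.128065)
= 0.043702/0.871935 = 0.050121

Final: 0.050121


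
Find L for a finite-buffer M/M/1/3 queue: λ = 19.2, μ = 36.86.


ρ = 19.2/36.86 = 0.5209
L = ρ[1 − (K+1)ρ^K + Kρ^(K+1)] / [(1−ρ)(1−ρ^(K+1))]
Numerator: 0.5209·(1 − 4·0.141331 + 3·0.073618) = 0.341459
Denominator: (0.4791)·(0.926382) = 0.443839
L = 0.341459/0.443839 = 0.7693

Final: 0.7693


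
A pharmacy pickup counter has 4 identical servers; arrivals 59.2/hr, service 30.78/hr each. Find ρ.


ρ = λ/(cμ) = 59.2/(4·30.78) = 59.2/123.12 = 0.4808

Final: 0.4808


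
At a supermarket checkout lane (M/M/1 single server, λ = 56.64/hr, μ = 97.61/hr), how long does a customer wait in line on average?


ρ = 56.64/97.61 = 0.5803
Wq = ρ/(μ−λ) = 0.5803/(97.61 − 56.64) = 0.5803/40.97 = 0.01416 hr

Final: 0.01416 hr


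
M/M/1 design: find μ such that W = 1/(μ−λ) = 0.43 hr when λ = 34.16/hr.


W = 1/(μ−λ) ⇒ μ − λ = 1/W = 1/0.43 = 2.3256
μ = λ + 1/W = 34.16 + 2.3256 = 36.4856 per hr

Final: 36.4856 /hr


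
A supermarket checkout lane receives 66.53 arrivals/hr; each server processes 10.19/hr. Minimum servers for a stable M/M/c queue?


Stability requires cμ > λ ⇔ c > λ/μ.
λ/μ = 66.53/10.19 = 6.5289
Minimum integer c = ⌊6.5289⌋ + 1 = 7
Check: 7·10.19 = 71.33 > 66.53, while 6·10.19 = 61.14 ≤ 66.53

Final: 7 servers


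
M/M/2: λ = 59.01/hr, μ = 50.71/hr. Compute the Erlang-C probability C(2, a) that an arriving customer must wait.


a = λ/μ = 1.1637; ρ = a/2 = 0.5818
P₀ = 0.264352 (from M/M/c formula)
C(c,a) = [a^c/(c!(1−ρ))]·P₀ = [1.35414/(2·0.4182)]·0.264352
= 1.61916·0.264352 = 0.428028

Final: 0.428028


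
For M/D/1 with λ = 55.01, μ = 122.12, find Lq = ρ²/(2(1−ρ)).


ρ = 55.01/122.12 = 0.4505
M/D/1: Lq = ρ²/(2(1−ρ)) = 0.2029/(2·0.5495) = 0.18462

Final: 0.18462


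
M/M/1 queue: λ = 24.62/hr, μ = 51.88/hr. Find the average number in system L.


ρ = λ/μ = 24.62/51.88 = 0.4746
L = ρ/(1−ρ) = 0.4746/(1 − 0.4746) = 0.4746/0.5254 = 0.9032

Final: 0.9032


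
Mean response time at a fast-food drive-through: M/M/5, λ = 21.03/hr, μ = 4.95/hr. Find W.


a = 4.2485; ρ = 0.8497; P₀ = 0.008520
Lq = P₀·a^c·ρ/(c!(1−ρ)²) = 3.69630
Wq = Lq/λ = 3.69630/21.03 = 0.17576 hr
W = Wq + 1/μ = 0.17576 + 0.20202 = 0.37778 hr

Final: 0.37778 hr


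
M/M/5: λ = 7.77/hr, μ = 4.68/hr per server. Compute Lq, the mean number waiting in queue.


a = λ/μ = 1.6603; ρ = a/5 = 0.3321
P₀ = 0.189567
Lq = P₀·a^c·ρ / (c!·(1−ρ)²) = 0.189567·12.61467·0.3321/(120·0.44616)
= 0.01483

Final: 0.01483


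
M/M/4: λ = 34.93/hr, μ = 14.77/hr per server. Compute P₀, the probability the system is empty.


a = λ/μ = 34.93/14.77 = 2.3649; ρ = a/c = 0.5912
Σ_{k=0}^{3} a^k/k! (terms k=0..3) = 1.00000 + 2.36493 + 2.79644 + 2.20446 = 8.36584
Tail: a^4/(4!(1−ρ)) = 31.28040/(24·0.4088) = 3.18849
P₀ = 1/(8.36584 + 3.18849) = 1/11.55432 = 0.086548

Final: 0.086548


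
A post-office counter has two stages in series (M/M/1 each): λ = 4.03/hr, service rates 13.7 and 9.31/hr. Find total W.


Each node sees arrival rate λ = 4.03/hr (tandem ⇒ throughput preserved).
W₁ = 1/(μ₁−λ) = 1/(13.7−4.03) = 0.10341 hr
W₂ = 1/(μ₂−λ) = 1/(9.31−4.03) = 0.18939 hr
W_total = W₁ + W₂ = 0.10341 + 0.18939 = 0.29281 hr

Final: 0.29281 hr


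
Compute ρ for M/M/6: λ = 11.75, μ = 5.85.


ρ = λ/(cμ) = 11.75/(6·5.85) = 11.75/35.10 = 0.3348

Final: 0.3348


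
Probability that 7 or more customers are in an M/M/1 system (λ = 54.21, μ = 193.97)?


ρ = 54.21/193.97 = 0.2795
P(N ≥ n) = ρ^n = 0.2795^7 = 0.0001332

Final: 0.0001332


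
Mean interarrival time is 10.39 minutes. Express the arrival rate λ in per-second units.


λ = 1/(interarrival time) in consistent units.
1 second = 0.0166667 min, so λ = 0.0166667/10.39 = 0.001604 per second

Final: 0.001604 /sec


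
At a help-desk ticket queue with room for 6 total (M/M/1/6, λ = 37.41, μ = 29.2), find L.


ρ = 37.41/29.2 = 1.2812
L = ρ[1 − (K+1)ρ^K + Kρ^(K+1)] / [(1−ρ)(1−ρ^(K+1))]
Numerator: 1.2812·(1 − 7·4.422106 + 6·5.665445) = 5.173247
Denominator: (-0.2812)·(-4.665445) = 1.311757
L = 5.173247/1.311757 = 3.9438

Final: 3.9438


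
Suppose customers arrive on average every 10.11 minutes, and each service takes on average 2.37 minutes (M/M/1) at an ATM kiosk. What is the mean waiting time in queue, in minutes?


λ = 60/10.11 = 5.9347 /hr
μ = 60/2.37 = 25.3165 /hr
ρ = λ/μ = 5.9347/25.3165 = 0.2344
Wq = ρ/(μ−λ) = 0.2344/(25.3165−5.9347) = 0.01209 hr
In minutes: 0.01209·60 = 0.7257 min

Final: 0.7257 min


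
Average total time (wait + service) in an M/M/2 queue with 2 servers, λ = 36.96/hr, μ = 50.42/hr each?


a = 0.7330; ρ = 0.3665; P₀ = 0.463570
Lq = P₀·a^c·ρ/(c!(1−ρ)²) = 0.11376
Wq = Lq/λ = 0.11376/36.96 = 0.003078 hr
W = Wq + 1/μ = 0.003078 + 0.01983 = 0.02291 hr

Final: 0.02291 hr


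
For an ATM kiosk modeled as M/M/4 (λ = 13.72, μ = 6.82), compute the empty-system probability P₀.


a = λ/μ = 13.72/6.82 = 2.0117; ρ = a/c = 0.5029
Σ_{k=0}^{3} a^k/k! (terms k=0..3) = 1.00000 + 2.01173 + 2.02353 + 1.35693 = 6.39219
Tail: a^4/(4!(1−ρ)) = 16.37868/(24·0.4971) = 1.37294
P₀ = 1/(6.39219 + 1.37294) = 1/7.76513 = 0.128781

Final: 0.128781


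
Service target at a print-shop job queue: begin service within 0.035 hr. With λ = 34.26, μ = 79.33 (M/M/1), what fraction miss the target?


ρ = 34.26/79.33 = 0.4319
P(Wq > t) = ρ·e^{−(μ−λ)t} = 0.4319·e^{−1.5775}
= 0.4319·0.206501 = 0.089181

Final: 0.089181


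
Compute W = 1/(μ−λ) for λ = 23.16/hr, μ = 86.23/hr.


W = 1/(μ−λ) = 1/(86.23 − 23.16) = 1/63.07 = 0.01586 hr

Final: 0.01586 hr


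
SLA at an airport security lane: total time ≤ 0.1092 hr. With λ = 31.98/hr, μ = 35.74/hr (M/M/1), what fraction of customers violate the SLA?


W ~ Exponential(μ−λ) for M/M/1.
μ − λ = 35.74 − 31.98 = 3.7600
P(W > t) = e^{−(μ−λ)t} = e^{−0.4106} = 0.663257

Final: 0.663257


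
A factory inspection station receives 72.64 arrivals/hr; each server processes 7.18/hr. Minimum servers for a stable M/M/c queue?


Stability requires cμ > λ ⇔ c > λ/μ.
λ/μ = 72.64/7.18 = 10.1170
Minimum integer c = ⌊10.1170⌋ + 1 = 11
Check: 11·7.18 = 78.98 > 72.64, while 10·7.18 = 71.80 ≤ 72.64

Final: 11 servers


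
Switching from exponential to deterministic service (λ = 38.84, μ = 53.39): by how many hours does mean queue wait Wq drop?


ρ = 38.84/53.39 = 0.7275
Wq(M/M/1) = ρ/(μ−λ) = 0.7275/14.55 = 0.05000 hr
Wq(M/D/1) = ρ/(2(μ−λ)) = 0.02500 hr
Savings = 0.05000 − 0.02500 = 0.02500 hr

Final: 0.02500 hr


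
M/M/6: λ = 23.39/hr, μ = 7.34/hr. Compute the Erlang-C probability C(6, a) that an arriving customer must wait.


a = λ/μ = 3.1866; ρ = a/6 = 0.5311
P₀ = 0.040332 (from M/M/c formula)
C(c,a) = [a^c/(c!(1−ρ))]·P₀ = [1047.14053/(720·0.4689)]·0.040332
= 3.10170·0.040332 = 0.125099

Final: 0.125099


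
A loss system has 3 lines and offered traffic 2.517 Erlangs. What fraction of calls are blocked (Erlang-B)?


B(c,a) = (a^c/c!) / Σ_{k=0}^{c} a^k/k!
a^3/3! = 2.657654
Σ terms (k=0..3): 1.00000 + 2.51700 + 3.16764 + 2.65765 = 9.342298
B = 2.657654/9.342298 = 0.284475

Final: 0.284475


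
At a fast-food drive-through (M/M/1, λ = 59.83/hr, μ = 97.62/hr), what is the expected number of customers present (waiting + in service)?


ρ = λ/μ = 59.83/97.62 = 0.6129
L = ρ/(1−ρ) = 0.6129/(1 − 0.6129) = 0.6129/0.3871 = 1.5832

Final: 1.5832


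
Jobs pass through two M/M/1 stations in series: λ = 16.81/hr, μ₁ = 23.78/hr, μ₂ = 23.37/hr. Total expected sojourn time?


Each node sees arrival rate λ = 16.81/hr (tandem ⇒ throughput preserved).
W₁ = 1/(μ₁−λ) = 1/(23.78−16.81) = 0.14347 hr
W₂ = 1/(μ₂−λ) = 1/(23.37−16.81) = 0.15244 hr
W_total = W₁ + W₂ = 0.14347 + 0.15244 = 0.29591 hr

Final: 0.29591 hr


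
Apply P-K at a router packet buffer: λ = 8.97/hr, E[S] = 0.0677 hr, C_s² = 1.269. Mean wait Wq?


ρ = λ·E[S] = 8.97·0.0677 = 0.6073
E[S²] = E[S]²(1+C_s²) = 0.0677²·(1+1.269) = 0.010399
Wq = λ·E[S²]/(2(1−ρ)) = 8.97·0.010399/(2·0.3927) = 0.11876 hr

Final: 0.11876 hr


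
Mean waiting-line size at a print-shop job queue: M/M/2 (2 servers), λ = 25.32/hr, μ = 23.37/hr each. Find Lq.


a = λ/μ = 1.0834; ρ = a/2 = 0.5417
P₀ = 0.297252
Lq = P₀·a^c·ρ / (c!·(1−ρ)²) = 0.297252·1.17384·0.5417/(2·0.21002)
= 0.45001

Final: 0.45001


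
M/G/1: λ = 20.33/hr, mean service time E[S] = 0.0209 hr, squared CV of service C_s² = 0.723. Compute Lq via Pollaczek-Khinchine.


ρ = λ·E[S] = 20.33·0.0209 = 0.4249
Lq = ρ²(1+C_s²)/(2(1−ρ)) = 0.1805·(1+0.723)/(2·0.5751)
= 0.1805·1.7230/1.1502 = 0.27044

Final: 0.27044


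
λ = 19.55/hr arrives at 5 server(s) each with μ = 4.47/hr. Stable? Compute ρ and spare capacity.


Total capacity cμ = 5·4.47 = 22.35/hr
ρ = λ/(cμ) = 19.55/22.35 = 0.8747
Stable ⇔ ρ < 1: YES
Spare capacity = cμ − λ = 22.35 − 19.55 = 2.80/hr

Final: ρ = 0.8747; stable; margin = 2.80/hr


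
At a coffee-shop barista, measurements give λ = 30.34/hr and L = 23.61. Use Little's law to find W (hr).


W = L/λ = 23.61/30.34 = 0.7782 hr

Final: 0.7782 hr


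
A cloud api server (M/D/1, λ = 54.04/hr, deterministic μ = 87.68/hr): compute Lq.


ρ = 54.04/87.68 = 0.6163
M/D/1: Lq = ρ²/(2(1−ρ)) = 0.3799/(2·0.3837) = 0.49504

Final: 0.49504


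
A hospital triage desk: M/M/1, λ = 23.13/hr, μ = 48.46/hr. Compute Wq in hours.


ρ = 23.13/48.46 = 0.4773
Wq = ρ/(μ−λ) = 0.4773/(48.46 − 23.13) = 0.4773/25.33 = 0.01884 hr

Final: 0.01884 hr


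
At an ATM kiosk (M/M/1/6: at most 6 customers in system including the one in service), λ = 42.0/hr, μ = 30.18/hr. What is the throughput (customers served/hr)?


ρ = 1.3917; P_K = (1−ρ)ρ^6/(1−ρ^7) = 0.312324
λ_eff = λ(1 − P_K) = 42.0·(1 − 0.312324) = 42.0·0.687676 = 28.8824 /hr

Final: 28.8824 /hr


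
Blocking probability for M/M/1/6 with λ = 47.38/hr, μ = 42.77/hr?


ρ = λ/μ = 47.38/42.77 = 1.1078
P_K = (1−ρ)ρ^K/(1−ρ^(K+1)) = (-0.1078·1.848140)/(1 − 2.047343)
= -0.199203/-1.047343 = 0.190199

Final: 0.190199


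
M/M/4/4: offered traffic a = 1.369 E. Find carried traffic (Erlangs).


B(4,1.369) = 0.037719 (Erlang-B)
Carried load = a(1 − B) = 1.369·(1 − 0.037719) = 1.369·0.962281 = 1.3174 E

Final: 1.3174 Erlangs


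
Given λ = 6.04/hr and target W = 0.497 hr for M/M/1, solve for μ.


W = 1/(μ−λ) ⇒ μ − λ = 1/W = 1/0.497 = 2.0121
μ = λ + 1/W = 6.04 + 2.0121 = 8.0521 per hr

Final: 8.0521 /hr


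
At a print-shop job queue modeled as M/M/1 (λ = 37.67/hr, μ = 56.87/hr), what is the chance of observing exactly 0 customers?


ρ = 37.67/56.87 = 0.6624
P_n = (1−ρ)·ρ^n = (1 − 0.6624)·0.6624^0 = 0.3376·1.000000 = 0.337612

Final: 0.337612


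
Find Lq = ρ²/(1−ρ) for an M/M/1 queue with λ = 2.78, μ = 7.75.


ρ = 2.78/7.75 = 0.3587
Lq = ρ²/(1−ρ) = 0.1287/0.6413 = 0.2006

Final: 0.2006


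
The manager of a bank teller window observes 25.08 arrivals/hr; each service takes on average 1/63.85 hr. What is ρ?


ρ = λ/μ = 25.08/63.85 = 0.3928

Final: 0.3928


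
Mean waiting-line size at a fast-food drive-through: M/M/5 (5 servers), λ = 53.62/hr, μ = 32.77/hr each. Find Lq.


a = λ/μ = 1.6363; ρ = a/5 = 0.3273
P₀ = 0.194213
Lq = P₀·a^c·ρ / (c!·(1−ρ)²) = 0.194213·11.72875·0.3273/(120·0.45259)
= 0.01373

Final: 0.01373


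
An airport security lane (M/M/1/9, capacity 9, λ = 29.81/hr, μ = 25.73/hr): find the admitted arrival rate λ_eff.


ρ = 1.1586; P_K = (1−ρ)ρ^9/(1−ρ^10) = 0.177633
λ_eff = λ(1 − P_K) = 29.81·(1 − 0.177633) = 29.81·0.822367 = 24.5148 /hr

Final: 24.5148 /hr


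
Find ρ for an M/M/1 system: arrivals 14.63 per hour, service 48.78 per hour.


ρ = λ/μ = 14.63/48.78 = 0.2999

Final: 0.2999


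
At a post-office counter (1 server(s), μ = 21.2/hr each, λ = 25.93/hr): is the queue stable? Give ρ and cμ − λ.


Total capacity cμ = 1·21.2 = 21.20/hr
ρ = λ/(cμ) = 25.93/21.20 = 1.2231
Stable ⇔ ρ < 1: NO
Spare capacity = cμ − λ = 21.20 − 25.93 = -4.73/hr

Final: ρ = 1.2231; unstable; margin = -4.73/hr


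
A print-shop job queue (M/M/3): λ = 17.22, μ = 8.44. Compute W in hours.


a = 2.0403; ρ = 0.6801; P₀ = 0.104750
Lq = P₀·a^c·ρ/(c!(1−ρ)²) = 0.98538
Wq = Lq/λ = 0.98538/17.22 = 0.05722 hr
W = Wq + 1/μ = 0.05722 + 0.11848 = 0.17571 hr

Final: 0.17571 hr


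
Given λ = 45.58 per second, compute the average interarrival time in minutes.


Mean interarrival time = 1/λ = 1/45.58 second = 0.02194 second
In minutes: 0.02194 × 0.0166667 = 0.0003657 min

Final: 0.0003657 min


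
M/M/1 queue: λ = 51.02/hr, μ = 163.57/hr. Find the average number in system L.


ρ = λ/μ = 51.02/163.57 = 0.3119
L = ρ/(1−ρ) = 0.3119/(1 − 0.3119) = 0.3119/0.6881 = 0.4533

Final: 0.4533


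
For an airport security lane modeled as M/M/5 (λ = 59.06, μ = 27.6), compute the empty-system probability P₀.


a = λ/μ = 59.06/27.6 = 2.1399; ρ = a/c = 0.4280
Σ_{k=0}^{4} a^k/k! (terms k=0..4) = 1.00000 + 2.13986 + 2.28949 + 1.63306 + 0.87363 = 7.93603
Tail: a^5/(5!(1−ρ)) = 44.86646/(120·0.5720) = 0.65362
P₀ = 1/(7.93603 + 0.65362) = 1/8.58965 = 0.116419

Final: 0.116419


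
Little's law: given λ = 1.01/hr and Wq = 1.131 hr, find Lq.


Lq = λWq = 1.01·1.131 = 1.1423

Final: 1.1423


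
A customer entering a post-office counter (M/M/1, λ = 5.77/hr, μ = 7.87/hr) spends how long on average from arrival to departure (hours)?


W = 1/(μ−λ) = 1/(7.87 − 5.77) = 1/2.10 = 0.4762 hr

Final: 0.4762 hr


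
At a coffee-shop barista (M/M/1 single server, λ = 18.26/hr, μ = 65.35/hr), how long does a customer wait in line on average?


ρ = 18.26/65.35 = 0.2794
Wq = ρ/(μ−λ) = 0.2794/(65.35 − 18.26) = 0.2794/47.09 = 0.005934 hr

Final: 0.005934 hr


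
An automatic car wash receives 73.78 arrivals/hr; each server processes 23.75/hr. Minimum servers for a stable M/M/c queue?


Stability requires cμ > λ ⇔ c > λ/μ.
λ/μ = 73.78/23.75 = 3.1065
Minimum integer c = ⌊3.1065⌋ + 1 = 4
Check: 4·23.75 = 95.00 > 73.78, while 3·23.75 = 71.25 ≤ 73.78

Final: 4 servers


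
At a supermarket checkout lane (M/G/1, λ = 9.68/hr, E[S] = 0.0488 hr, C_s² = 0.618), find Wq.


ρ = λ·E[S] = 9.68·0.0488 = 0.4724
E[S²] = E[S]²(1+C_s²) = 0.0488²·(1+0.618) = 0.003853
Wq = λ·E[S²]/(2(1−ρ)) = 9.68·0.003853/(2·0.5276) = 0.03535 hr

Final: 0.03535 hr


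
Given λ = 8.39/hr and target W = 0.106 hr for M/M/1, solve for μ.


W = 1/(μ−λ) ⇒ μ − λ = 1/W = 1/0.106 = 9.4340
μ = λ + 1/W = 8.39 + 9.4340 = 17.8240 per hr

Final: 17.8240 /hr


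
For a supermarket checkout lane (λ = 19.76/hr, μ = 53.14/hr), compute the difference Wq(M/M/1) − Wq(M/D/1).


ρ = 19.76/53.14 = 0.3718
Wq(M/M/1) = ρ/(μ−λ) = 0.3718/33.38 = 0.01114 hr
Wq(M/D/1) = ρ/(2(μ−λ)) = 0.005570 hr
Savings = 0.01114 − 0.005570 = 0.005570 hr

Final: 0.005570 hr


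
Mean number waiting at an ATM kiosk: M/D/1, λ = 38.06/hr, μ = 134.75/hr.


ρ = 38.06/134.75 = 0.2824
M/D/1: Lq = ρ²/(2(1−ρ)) = 0.07978/(2·0.7176) = 0.05559

Final: 0.05559


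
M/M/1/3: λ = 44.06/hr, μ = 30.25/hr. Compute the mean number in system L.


ρ = 44.06/30.25 = 1.4565
L = ρ[1 − (K+1)ρ^K + Kρ^(K+1)] / [(1−ρ)(1−ρ^(K+1))]
Numerator: 1.4565·(1 − 4·3.089992 + 3·4.500663) = 3.119914
Denominator: (-0.4565)·(-3.500663) = 1.598154
L = 3.119914/1.598154 = 1.9522

Final: 1.9522


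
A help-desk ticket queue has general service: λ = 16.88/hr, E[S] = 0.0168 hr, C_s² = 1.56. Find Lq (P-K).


ρ = λ·E[S] = 16.88·0.0168 = 0.2836
Lq = ρ²(1+C_s²)/(2(1−ρ)) = 0.08042·(1+1.56)/(2·0.7164)
= 0.08042·2.5600/1.4328 = 0.14368

Final: 0.14368


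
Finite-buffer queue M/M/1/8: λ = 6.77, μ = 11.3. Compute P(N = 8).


ρ = λ/μ = 6.77/11.3 = 0.5991
P_K = (1−ρ)ρ^K/(1−ρ^(K+1)) = (0.4009·0.016599)/(1 − 0.009945)
= 0.006654/0.990055 = 0.006721

Final: 0.006721


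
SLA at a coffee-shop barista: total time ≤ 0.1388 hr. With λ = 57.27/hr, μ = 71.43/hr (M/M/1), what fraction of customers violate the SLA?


W ~ Exponential(μ−λ) for M/M/1.
μ − λ = 71.43 − 57.27 = 14.1600
P(W > t) = e^{−(μ−λ)t} = e^{−1.9654} = 0.140099

Final: 0.140099


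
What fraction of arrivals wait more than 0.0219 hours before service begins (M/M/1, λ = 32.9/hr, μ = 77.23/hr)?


ρ = 32.9/77.23 = 0.4260
P(Wq > t) = ρ·e^{−(μ−λ)t} = 0.4260·e^{−0.9708}
= 0.4260·0.378770 = 0.161356

Final: 0.161356


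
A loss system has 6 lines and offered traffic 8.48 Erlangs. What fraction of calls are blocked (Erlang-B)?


B(c,a) = (a^c/c!) / Σ_{k=0}^{c} a^k/k!
a^6/6! = 516.467047
Σ terms (k=0..6): 1.00000 + 8.48000 + 35.95520 + 101.63337 + 215.46273 + 365.42480 + 516.46705 = 1244.423145
B = 516.467047/1244.423145 = 0.415025

Final: 0.415025


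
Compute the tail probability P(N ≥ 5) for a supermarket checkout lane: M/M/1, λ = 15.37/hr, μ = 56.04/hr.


ρ = 15.37/56.04 = 0.2743
P(N ≥ n) = ρ^n = 0.2743^5 = 0.001552

Final: 0.001552


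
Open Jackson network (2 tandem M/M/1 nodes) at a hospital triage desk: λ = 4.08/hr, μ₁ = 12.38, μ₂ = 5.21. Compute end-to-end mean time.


Each node sees arrival rate λ = 4.08/hr (tandem ⇒ throughput preserved).
W₁ = 1/(μ₁−λ) = 1/(12.38−4.08) = 0.12048 hr
W₂ = 1/(μ₂−λ) = 1/(5.21−4.08) = 0.88496 hr
W_total = W₁ + W₂ = 0.12048 + 0.88496 = 1.00544 hr

Final: 1.00544 hr


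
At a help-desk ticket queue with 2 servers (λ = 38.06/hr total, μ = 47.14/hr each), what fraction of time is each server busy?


ρ = λ/(cμ) = 38.06/(2·47.14) = 38.06/94.28 = 0.4037

Final: 0.4037


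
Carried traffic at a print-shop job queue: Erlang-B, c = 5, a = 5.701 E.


B(5,5.701) = 0.339013 (Erlang-B)
Carried load = a(1 − B) = 5.701·(1 − 0.339013) = 5.701·0.660987 = 3.7683 E

Final: 3.7683 Erlangs


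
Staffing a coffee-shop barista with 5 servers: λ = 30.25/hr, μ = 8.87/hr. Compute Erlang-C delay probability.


a = λ/μ = 3.4104; ρ = a/5 = 0.6821
P₀ = 0.028931 (from M/M/c formula)
C(c,a) = [a^c/(c!(1−ρ))]·P₀ = [461.32692/(120·0.3179)]·0.028931
= 12.09211·0.028931 = 0.349838

Final: 0.349838


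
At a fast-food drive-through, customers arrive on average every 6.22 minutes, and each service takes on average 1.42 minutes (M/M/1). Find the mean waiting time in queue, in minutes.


λ = 60/6.22 = 9.6463 /hr
μ = 60/1.42 = 42.2535 /hr
ρ = λ/μ = 9.6463/42.2535 = 0.2283
Wq = ρ/(μ−λ) = 0.2283/(42.2535−9.6463) = 0.007001 hr
In minutes: 0.007001·60 = 0.4201 min

Final: 0.4201 min


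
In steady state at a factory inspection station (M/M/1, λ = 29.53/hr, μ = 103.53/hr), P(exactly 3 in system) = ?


ρ = 29.53/103.53 = 0.2852
P_n = (1−ρ)·ρ^n = (1 − 0.2852)·0.2852^3 = 0.7148·0.023206 = 0.016587

Final: 0.016587


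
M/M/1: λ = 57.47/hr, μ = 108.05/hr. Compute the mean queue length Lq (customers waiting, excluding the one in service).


ρ = 57.47/108.05 = 0.5319
Lq = ρ²/(1−ρ) = 0.2829/0.4681 = 0.6043

Final: 0.6043


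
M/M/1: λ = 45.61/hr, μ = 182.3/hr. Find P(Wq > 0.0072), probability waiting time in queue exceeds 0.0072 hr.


ρ = 45.61/182.3 = 0.2502
P(Wq > t) = ρ·e^{−(μ−λ)t} = 0.2502·e^{−0.9842}
= 0.2502·0.373750 = 0.093509

Final: 0.093509


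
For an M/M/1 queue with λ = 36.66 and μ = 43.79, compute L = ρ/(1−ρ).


ρ = λ/μ = 36.66/43.79 = 0.8372
L = ρ/(1−ρ) = 0.8372/(1 − 0.8372) = 0.8372/0.1628 = 5.1417

Final: 5.1417


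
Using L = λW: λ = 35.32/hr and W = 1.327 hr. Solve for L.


L = λW = 35.32·1.327 = 46.8696

Final: 46.8696


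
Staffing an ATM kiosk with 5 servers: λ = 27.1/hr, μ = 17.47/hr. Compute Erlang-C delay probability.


a = λ/μ = 1.5512; ρ = a/5 = 0.3102
P₀ = 0.211582 (from M/M/c formula)
C(c,a) = [a^c/(c!(1−ρ))]·P₀ = [8.98218/(120·0.6898)]·0.211582
= 0.10852·0.211582 = 0.022961

Final: 0.022961


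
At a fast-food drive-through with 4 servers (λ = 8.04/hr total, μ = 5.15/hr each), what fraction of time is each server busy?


ρ = λ/(cμ) = 8.04/(4·5.15) = 8.04/20.60 = 0.3903

Final: 0.3903
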